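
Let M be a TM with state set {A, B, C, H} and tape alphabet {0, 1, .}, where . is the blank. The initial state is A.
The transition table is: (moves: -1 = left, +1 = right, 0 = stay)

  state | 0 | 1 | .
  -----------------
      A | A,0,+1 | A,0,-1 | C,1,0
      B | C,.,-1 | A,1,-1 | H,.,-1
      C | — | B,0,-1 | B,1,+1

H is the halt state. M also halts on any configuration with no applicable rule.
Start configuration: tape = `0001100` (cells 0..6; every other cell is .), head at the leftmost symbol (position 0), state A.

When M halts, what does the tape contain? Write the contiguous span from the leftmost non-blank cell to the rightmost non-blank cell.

state=A head=0 tape=[0]001100.   (A,0)→(A,0,+1)
state=A head=1 tape=0[0]01100.   (A,0)→(A,0,+1)
state=A head=2 tape=00[0]1100.   (A,0)→(A,0,+1)
state=A head=3 tape=000[1]100.   (A,1)→(A,0,-1)
state=A head=2 tape=00[0]0100.   (A,0)→(A,0,+1)
state=A head=3 tape=000[0]100.   (A,0)→(A,0,+1)
state=A head=4 tape=0000[1]00.   (A,1)→(A,0,-1)
state=A head=3 tape=000[0]000.   (A,0)→(A,0,+1)
state=A head=4 tape=0000[0]00.   (A,0)→(A,0,+1)
state=A head=5 tape=00000[0]0.   (A,0)→(A,0,+1)
state=A head=6 tape=000000[0].   (A,0)→(A,0,+1)
state=A head=7 tape=0000000[.]   (A,.)→(C,1,0)
state=C head=7 tape=0000000[1]   (C,1)→(B,0,-1)
state=B head=6 tape=000000[0]0   (B,0)→(C,.,-1)
state=C head=5 tape=00000[0].0
The non-blank tape span at halt is 000000.0.

000000.0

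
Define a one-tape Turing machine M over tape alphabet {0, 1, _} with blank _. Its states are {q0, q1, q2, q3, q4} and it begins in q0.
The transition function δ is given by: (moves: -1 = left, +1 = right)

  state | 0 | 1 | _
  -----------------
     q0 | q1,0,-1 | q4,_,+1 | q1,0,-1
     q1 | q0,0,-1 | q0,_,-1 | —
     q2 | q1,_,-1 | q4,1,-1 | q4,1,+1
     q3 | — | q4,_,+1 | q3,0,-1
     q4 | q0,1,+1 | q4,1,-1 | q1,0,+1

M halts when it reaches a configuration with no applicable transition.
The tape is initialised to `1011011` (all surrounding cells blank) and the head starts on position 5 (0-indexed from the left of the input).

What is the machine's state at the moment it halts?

q1

q0 | __10110[1]1   read 1 → write _, move +1, go to q4
q4 | __10110_[1]   read 1 → write 1, move -1, go to q4
q4 | __10110[_]1   read _ → write 0, move +1, go to q1
q1 | __101100[1]   read 1 → write _, move -1, go to q0
q0 | __10110[0]_   read 0 → write 0, move -1, go to q1
q1 | __1011[0]0_   read 0 → write 0, move -1, go to q0
q0 | __101[1]00_   read 1 → write _, move +1, go to q4
q4 | __101_[0]0_   read 0 → write 1, move +1, go to q0
q0 | __101_1[0]_   read 0 → write 0, move -1, go to q1
q1 | __101_[1]0_   read 1 → write _, move -1, go to q0
q0 | __101[_]_0_   read _ → write 0, move -1, go to q1
q1 | __10[1]0_0_   read 1 → write _, move -1, go to q0
q0 | __1[0]_0_0_   read 0 → write 0, move -1, go to q1
q1 | __[1]0_0_0_   read 1 → write _, move -1, go to q0
q0 | _[_]_0_0_0_   read _ → write 0, move -1, go to q1
q1 | [_]0_0_0_0_
No transition is defined for (q1, _); M halts in state q1.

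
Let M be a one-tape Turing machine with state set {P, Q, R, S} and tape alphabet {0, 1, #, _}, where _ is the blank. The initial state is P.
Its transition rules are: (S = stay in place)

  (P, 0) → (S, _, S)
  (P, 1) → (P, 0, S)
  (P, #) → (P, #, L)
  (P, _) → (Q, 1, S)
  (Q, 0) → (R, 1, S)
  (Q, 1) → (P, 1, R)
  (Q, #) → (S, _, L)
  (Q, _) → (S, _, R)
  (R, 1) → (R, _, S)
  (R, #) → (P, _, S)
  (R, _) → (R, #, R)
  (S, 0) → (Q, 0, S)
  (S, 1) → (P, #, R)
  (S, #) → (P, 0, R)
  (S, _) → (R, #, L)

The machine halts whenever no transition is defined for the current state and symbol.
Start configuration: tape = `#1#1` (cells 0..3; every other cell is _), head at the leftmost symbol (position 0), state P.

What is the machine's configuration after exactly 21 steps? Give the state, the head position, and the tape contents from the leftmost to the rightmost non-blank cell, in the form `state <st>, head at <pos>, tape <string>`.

state S, head at -2, tape ##1#1

P | __[#]1#1   read # → write #, move L, go to P
P | _[_]#1#1   read _ → write 1, move S, go to Q
Q | _[1]#1#1   read 1 → write 1, move R, go to P
P | _1[#]1#1   read # → write #, move L, go to P
P | _[1]#1#1   read 1 → write 0, move S, go to P
P | _[0]#1#1   read 0 → write _, move S, go to S
S | _[_]#1#1   read _ → write #, move L, go to R
R | [_]##1#1   read _ → write #, move R, go to R
R | #[#]#1#1   read # → write _, move S, go to P
P | #[_]#1#1   read _ → write 1, move S, go to Q
Q | #[1]#1#1   read 1 → write 1, move R, go to P
P | #1[#]1#1   read # → write #, move L, go to P
P | #[1]#1#1   read 1 → write 0, move S, go to P
P | #[0]#1#1   read 0 → write _, move S, go to S
S | #[_]#1#1   read _ → write #, move L, go to R
R | [#]##1#1   read # → write _, move S, go to P
P | [_]##1#1   read _ → write 1, move S, go to Q
Q | [1]##1#1   read 1 → write 1, move R, go to P
P | 1[#]#1#1   read # → write #, move L, go to P
P | [1]##1#1   read 1 → write 0, move S, go to P
P | [0]##1#1   read 0 → write _, move S, go to S
S | [_]##1#1
After 21 steps: state S, head at -2, tape ##1#1.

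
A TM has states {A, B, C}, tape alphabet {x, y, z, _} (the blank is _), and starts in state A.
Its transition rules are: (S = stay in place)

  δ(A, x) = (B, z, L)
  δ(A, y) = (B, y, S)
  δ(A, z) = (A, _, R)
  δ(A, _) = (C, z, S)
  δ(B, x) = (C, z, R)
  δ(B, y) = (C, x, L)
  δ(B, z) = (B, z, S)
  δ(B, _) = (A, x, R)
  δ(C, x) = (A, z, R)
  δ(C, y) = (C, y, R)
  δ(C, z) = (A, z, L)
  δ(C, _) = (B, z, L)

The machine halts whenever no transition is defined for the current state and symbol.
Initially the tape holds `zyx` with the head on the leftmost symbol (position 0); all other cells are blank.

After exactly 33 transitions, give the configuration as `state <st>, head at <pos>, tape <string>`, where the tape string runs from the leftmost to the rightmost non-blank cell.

state A, head at -1, tape xzzzzz

state=A head=0 tape=_[z]yx__   (A,z)→(A,_,R)
state=A head=1 tape=__[y]x__   (A,y)→(B,y,S)
state=B head=1 tape=__[y]x__   (B,y)→(C,x,L)
state=C head=0 tape=_[_]xx__   (C,_)→(B,z,L)
state=B head=-1 tape=[_]zxx__   (B,_)→(A,x,R)
state=A head=0 tape=x[z]xx__   (A,z)→(A,_,R)
state=A head=1 tape=x_[x]x__   (A,x)→(B,z,L)
state=B head=0 tape=x[_]zx__   (B,_)→(A,x,R)
state=A head=1 tape=xx[z]x__   (A,z)→(A,_,R)
state=A head=2 tape=xx_[x]__   (A,x)→(B,z,L)
state=B head=1 tape=xx[_]z__   (B,_)→(A,x,R)
state=A head=2 tape=xxx[z]__   (A,z)→(A,_,R)
state=A head=3 tape=xxx_[_]_   (A,_)→(C,z,S)
state=C head=3 tape=xxx_[z]_   (C,z)→(A,z,L)
state=A head=2 tape=xxx[_]z_   (A,_)→(C,z,S)
state=C head=2 tape=xxx[z]z_   (C,z)→(A,z,L)
state=A head=1 tape=xx[x]zz_   (A,x)→(B,z,L)
state=B head=0 tape=x[x]zzz_   (B,x)→(C,z,R)
state=C head=1 tape=xz[z]zz_   (C,z)→(A,z,L)
state=A head=0 tape=x[z]zzz_   (A,z)→(A,_,R)
state=A head=1 tape=x_[z]zz_   (A,z)→(A,_,R)
state=A head=2 tape=x__[z]z_   (A,z)→(A,_,R)
state=A head=3 tape=x___[z]_   (A,z)→(A,_,R)
state=A head=4 tape=x____[_]   (A,_)→(C,z,S)
state=C head=4 tape=x____[z]   (C,z)→(A,z,L)
state=A head=3 tape=x___[_]z   (A,_)→(C,z,S)
state=C head=3 tape=x___[z]z   (C,z)→(A,z,L)
state=A head=2 tape=x__[_]zz   (A,_)→(C,z,S)
state=C head=2 tape=x__[z]zz   (C,z)→(A,z,L)
state=A head=1 tape=x_[_]zzz   (A,_)→(C,z,S)
state=C head=1 tape=x_[z]zzz   (C,z)→(A,z,L)
state=A head=0 tape=x[_]zzzz   (A,_)→(C,z,S)
state=C head=0 tape=x[z]zzzz   (C,z)→(A,z,L)
state=A head=-1 tape=[x]zzzzz
After 33 steps: state A, head at -1, tape xzzzzz.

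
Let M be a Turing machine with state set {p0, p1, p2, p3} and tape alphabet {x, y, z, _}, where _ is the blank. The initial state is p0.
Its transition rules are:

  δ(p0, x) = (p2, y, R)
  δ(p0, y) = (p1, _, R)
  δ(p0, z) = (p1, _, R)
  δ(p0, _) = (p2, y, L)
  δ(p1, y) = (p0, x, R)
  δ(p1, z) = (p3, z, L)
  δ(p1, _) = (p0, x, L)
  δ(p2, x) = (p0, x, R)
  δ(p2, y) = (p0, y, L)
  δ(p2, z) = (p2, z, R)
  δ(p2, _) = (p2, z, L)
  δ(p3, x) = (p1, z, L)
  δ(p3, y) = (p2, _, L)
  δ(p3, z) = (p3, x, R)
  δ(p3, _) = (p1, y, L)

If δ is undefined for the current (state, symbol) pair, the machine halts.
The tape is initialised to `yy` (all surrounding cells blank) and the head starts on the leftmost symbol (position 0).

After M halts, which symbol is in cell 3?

state=p0 head=0 tape=[y]y__   (p0,y)→(p1,_,R)
state=p1 head=1 tape=_[y]__   (p1,y)→(p0,x,R)
state=p0 head=2 tape=_x[_]_   (p0,_)→(p2,y,L)
state=p2 head=1 tape=_[x]y_   (p2,x)→(p0,x,R)
state=p0 head=2 tape=_x[y]_   (p0,y)→(p1,_,R)
state=p1 head=3 tape=_x_[_]   (p1,_)→(p0,x,L)
state=p0 head=2 tape=_x[_]x   (p0,_)→(p2,y,L)
state=p2 head=1 tape=_[x]yx   (p2,x)→(p0,x,R)
state=p0 head=2 tape=_x[y]x   (p0,y)→(p1,_,R)
state=p1 head=3 tape=_x_[x]
Cell 3 holds x when M halts.

x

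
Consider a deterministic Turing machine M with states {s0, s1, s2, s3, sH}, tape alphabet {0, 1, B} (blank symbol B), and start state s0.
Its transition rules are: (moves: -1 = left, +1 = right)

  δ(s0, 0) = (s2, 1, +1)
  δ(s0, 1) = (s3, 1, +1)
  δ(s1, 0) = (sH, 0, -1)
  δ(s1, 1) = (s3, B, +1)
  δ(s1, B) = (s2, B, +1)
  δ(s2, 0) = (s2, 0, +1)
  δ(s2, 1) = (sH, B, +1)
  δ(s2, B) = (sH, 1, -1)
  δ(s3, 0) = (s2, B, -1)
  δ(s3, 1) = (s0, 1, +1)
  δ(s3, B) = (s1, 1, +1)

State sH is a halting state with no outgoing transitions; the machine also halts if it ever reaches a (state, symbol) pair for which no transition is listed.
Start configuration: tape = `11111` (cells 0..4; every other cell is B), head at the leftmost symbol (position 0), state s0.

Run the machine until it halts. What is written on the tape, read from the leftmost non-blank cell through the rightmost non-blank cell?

111111B1

s0 | [1]1111BBB   read 1 → write 1, move +1, go to s3
s3 | 1[1]111BBB   read 1 → write 1, move +1, go to s0
s0 | 11[1]11BBB   read 1 → write 1, move +1, go to s3
s3 | 111[1]1BBB   read 1 → write 1, move +1, go to s0
s0 | 1111[1]BBB   read 1 → write 1, move +1, go to s3
s3 | 11111[B]BB   read B → write 1, move +1, go to s1
s1 | 111111[B]B   read B → write B, move +1, go to s2
s2 | 111111B[B]   read B → write 1, move -1, go to sH
sH | 111111[B]1
The non-blank tape span at halt is 111111B1.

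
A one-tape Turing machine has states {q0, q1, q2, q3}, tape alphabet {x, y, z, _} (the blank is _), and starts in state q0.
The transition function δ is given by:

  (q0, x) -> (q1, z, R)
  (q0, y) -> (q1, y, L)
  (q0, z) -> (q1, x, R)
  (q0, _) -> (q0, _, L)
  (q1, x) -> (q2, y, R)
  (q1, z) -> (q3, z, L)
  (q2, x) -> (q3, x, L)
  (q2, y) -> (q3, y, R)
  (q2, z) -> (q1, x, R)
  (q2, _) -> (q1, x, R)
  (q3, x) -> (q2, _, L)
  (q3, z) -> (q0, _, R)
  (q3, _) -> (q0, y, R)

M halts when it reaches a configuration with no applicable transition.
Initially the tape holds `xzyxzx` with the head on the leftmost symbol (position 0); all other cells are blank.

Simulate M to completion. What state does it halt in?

q1

q0 | [x]zyxzx   read x → write z, move R, go to q1
q1 | z[z]yxzx   read z → write z, move L, go to q3
q3 | [z]zyxzx   read z → write _, move R, go to q0
q0 | _[z]yxzx   read z → write x, move R, go to q1
q1 | _x[y]xzx
No transition is defined for (q1, y); M halts in state q1.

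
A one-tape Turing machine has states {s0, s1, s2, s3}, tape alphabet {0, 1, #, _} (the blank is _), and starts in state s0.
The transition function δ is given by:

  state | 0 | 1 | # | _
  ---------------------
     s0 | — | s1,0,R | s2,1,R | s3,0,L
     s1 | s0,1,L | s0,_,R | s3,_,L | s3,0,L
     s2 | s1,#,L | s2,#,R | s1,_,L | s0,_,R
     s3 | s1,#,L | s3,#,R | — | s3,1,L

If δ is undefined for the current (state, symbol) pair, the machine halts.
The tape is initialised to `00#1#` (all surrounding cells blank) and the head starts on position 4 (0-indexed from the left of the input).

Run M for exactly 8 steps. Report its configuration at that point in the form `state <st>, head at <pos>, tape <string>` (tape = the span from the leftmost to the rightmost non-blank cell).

state s3, head at 4, tape 00#1#_#

state=s0 head=4 tape=00#1[#]__   (s0,#)→(s2,1,R)
state=s2 head=5 tape=00#11[_]_   (s2,_)→(s0,_,R)
state=s0 head=6 tape=00#11_[_]   (s0,_)→(s3,0,L)
state=s3 head=5 tape=00#11[_]0   (s3,_)→(s3,1,L)
state=s3 head=4 tape=00#1[1]10   (s3,1)→(s3,#,R)
state=s3 head=5 tape=00#1#[1]0   (s3,1)→(s3,#,R)
state=s3 head=6 tape=00#1##[0]   (s3,0)→(s1,#,L)
state=s1 head=5 tape=00#1#[#]#   (s1,#)→(s3,_,L)
state=s3 head=4 tape=00#1[#]_#
After 8 steps: state s3, head at 4, tape 00#1#_#.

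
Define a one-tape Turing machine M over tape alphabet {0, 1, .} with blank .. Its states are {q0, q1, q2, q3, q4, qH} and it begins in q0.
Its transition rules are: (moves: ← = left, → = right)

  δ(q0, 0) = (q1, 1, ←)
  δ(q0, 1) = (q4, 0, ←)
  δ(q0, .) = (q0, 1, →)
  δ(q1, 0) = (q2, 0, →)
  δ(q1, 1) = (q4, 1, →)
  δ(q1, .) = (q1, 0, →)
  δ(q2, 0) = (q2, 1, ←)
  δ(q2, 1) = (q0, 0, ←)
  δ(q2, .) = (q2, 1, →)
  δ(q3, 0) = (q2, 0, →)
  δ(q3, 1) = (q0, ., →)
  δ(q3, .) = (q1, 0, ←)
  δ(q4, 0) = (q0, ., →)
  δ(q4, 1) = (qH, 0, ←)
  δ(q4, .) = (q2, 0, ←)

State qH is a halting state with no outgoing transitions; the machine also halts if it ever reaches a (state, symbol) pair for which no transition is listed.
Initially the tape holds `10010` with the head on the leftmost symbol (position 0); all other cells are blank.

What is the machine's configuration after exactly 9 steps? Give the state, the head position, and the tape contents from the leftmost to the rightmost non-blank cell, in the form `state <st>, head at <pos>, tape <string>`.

state qH, head at -3, tape 10100010

q0 | ...[1]0010   read 1 → write 0, move ←, go to q4
q4 | ..[.]00010   read . → write 0, move ←, go to q2
q2 | .[.]000010   read . → write 1, move →, go to q2
q2 | .1[0]00010   read 0 → write 1, move ←, go to q2
q2 | .[1]100010   read 1 → write 0, move ←, go to q0
q0 | [.]0100010   read . → write 1, move →, go to q0
q0 | 1[0]100010   read 0 → write 1, move ←, go to q1
q1 | [1]1100010   read 1 → write 1, move →, go to q4
q4 | 1[1]100010   read 1 → write 0, move ←, go to qH
qH | [1]0100010
After 9 steps: state qH, head at -3, tape 10100010.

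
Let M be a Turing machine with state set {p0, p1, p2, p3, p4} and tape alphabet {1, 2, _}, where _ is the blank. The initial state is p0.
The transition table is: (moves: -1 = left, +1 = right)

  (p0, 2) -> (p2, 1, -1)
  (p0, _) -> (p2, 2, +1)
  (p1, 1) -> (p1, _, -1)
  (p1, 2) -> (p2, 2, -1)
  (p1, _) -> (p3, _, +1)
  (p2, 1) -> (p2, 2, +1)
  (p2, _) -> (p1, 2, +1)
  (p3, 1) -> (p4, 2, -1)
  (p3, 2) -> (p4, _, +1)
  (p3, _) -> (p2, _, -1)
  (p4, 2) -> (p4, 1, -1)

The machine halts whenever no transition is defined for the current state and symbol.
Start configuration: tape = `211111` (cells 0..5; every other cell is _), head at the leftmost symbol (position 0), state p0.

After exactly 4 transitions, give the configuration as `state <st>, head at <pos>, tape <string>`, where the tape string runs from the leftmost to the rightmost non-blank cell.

state=p0 head=0 tape=__[2]11111   (p0,2)→(p2,1,-1)
state=p2 head=-1 tape=_[_]111111   (p2,_)→(p1,2,+1)
state=p1 head=0 tape=_2[1]11111   (p1,1)→(p1,_,-1)
state=p1 head=-1 tape=_[2]_11111   (p1,2)→(p2,2,-1)
state=p2 head=-2 tape=[_]2_11111
After 4 steps: state p2, head at -2, tape 2_11111.

state p2, head at -2, tape 2_11111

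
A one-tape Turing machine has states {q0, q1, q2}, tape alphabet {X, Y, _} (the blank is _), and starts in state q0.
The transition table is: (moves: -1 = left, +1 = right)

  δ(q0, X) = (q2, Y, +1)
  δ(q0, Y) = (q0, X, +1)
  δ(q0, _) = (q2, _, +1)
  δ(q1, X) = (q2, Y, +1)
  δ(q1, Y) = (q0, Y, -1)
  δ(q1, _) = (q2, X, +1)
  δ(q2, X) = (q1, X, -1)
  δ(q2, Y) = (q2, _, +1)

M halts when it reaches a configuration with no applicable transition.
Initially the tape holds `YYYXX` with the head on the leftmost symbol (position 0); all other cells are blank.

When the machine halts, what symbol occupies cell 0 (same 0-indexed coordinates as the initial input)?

X

state=q0 head=0 tape=[Y]YYXX_   (q0,Y)→(q0,X,+1)
state=q0 head=1 tape=X[Y]YXX_   (q0,Y)→(q0,X,+1)
state=q0 head=2 tape=XX[Y]XX_   (q0,Y)→(q0,X,+1)
state=q0 head=3 tape=XXX[X]X_   (q0,X)→(q2,Y,+1)
state=q2 head=4 tape=XXXY[X]_   (q2,X)→(q1,X,-1)
state=q1 head=3 tape=XXX[Y]X_   (q1,Y)→(q0,Y,-1)
state=q0 head=2 tape=XX[X]YX_   (q0,X)→(q2,Y,+1)
state=q2 head=3 tape=XXY[Y]X_   (q2,Y)→(q2,_,+1)
state=q2 head=4 tape=XXY_[X]_   (q2,X)→(q1,X,-1)
state=q1 head=3 tape=XXY[_]X_   (q1,_)→(q2,X,+1)
state=q2 head=4 tape=XXYX[X]_   (q2,X)→(q1,X,-1)
state=q1 head=3 tape=XXY[X]X_   (q1,X)→(q2,Y,+1)
state=q2 head=4 tape=XXYY[X]_   (q2,X)→(q1,X,-1)
state=q1 head=3 tape=XXY[Y]X_   (q1,Y)→(q0,Y,-1)
state=q0 head=2 tape=XX[Y]YX_   (q0,Y)→(q0,X,+1)
state=q0 head=3 tape=XXX[Y]X_   (q0,Y)→(q0,X,+1)
state=q0 head=4 tape=XXXX[X]_   (q0,X)→(q2,Y,+1)
state=q2 head=5 tape=XXXXY[_]
Cell 0 holds X when M halts.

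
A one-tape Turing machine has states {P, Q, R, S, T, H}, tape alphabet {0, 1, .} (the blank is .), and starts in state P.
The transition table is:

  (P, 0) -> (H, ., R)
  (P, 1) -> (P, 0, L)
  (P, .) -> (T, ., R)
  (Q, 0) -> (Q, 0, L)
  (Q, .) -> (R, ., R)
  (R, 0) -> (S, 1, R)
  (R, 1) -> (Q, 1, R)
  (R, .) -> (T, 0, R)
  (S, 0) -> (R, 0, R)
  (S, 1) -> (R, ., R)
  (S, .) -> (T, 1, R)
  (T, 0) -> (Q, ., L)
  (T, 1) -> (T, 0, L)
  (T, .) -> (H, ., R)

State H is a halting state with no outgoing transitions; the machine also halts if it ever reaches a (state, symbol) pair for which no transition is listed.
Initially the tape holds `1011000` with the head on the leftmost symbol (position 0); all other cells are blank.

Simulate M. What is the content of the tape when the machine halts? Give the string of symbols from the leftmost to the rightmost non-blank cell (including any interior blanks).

0001000

P | .[1]011000   read 1 → write 0, move L, go to P
P | [.]0011000   read . → write ., move R, go to T
T | .[0]011000   read 0 → write ., move L, go to Q
Q | [.].011000   read . → write ., move R, go to R
R | .[.]011000   read . → write 0, move R, go to T
T | .0[0]11000   read 0 → write ., move L, go to Q
Q | .[0].11000   read 0 → write 0, move L, go to Q
Q | [.]0.11000   read . → write ., move R, go to R
R | .[0].11000   read 0 → write 1, move R, go to S
S | .1[.]11000   read . → write 1, move R, go to T
T | .11[1]1000   read 1 → write 0, move L, go to T
T | .1[1]01000   read 1 → write 0, move L, go to T
T | .[1]001000   read 1 → write 0, move L, go to T
T | [.]0001000   read . → write ., move R, go to H
H | .[0]001000
The non-blank tape span at halt is 0001000.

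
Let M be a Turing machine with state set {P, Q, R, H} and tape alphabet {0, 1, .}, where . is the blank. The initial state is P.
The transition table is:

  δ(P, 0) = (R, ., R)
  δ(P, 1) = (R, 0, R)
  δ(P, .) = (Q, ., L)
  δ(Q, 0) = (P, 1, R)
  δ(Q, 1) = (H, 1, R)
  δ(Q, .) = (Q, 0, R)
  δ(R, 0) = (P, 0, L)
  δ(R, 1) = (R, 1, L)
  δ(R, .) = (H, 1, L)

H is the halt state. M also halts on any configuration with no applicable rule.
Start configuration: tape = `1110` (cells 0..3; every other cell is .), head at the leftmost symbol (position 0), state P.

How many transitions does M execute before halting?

state=P head=0 tape=..[1]110   (P,1)→(R,0,R)
state=R head=1 tape=..0[1]10   (R,1)→(R,1,L)
state=R head=0 tape=..[0]110   (R,0)→(P,0,L)
state=P head=-1 tape=.[.]0110   (P,.)→(Q,.,L)
state=Q head=-2 tape=[.].0110   (Q,.)→(Q,0,R)
state=Q head=-1 tape=0[.]0110   (Q,.)→(Q,0,R)
state=Q head=0 tape=00[0]110   (Q,0)→(P,1,R)
state=P head=1 tape=001[1]10   (P,1)→(R,0,R)
state=R head=2 tape=0010[1]0   (R,1)→(R,1,L)
state=R head=1 tape=001[0]10   (R,0)→(P,0,L)
state=P head=0 tape=00[1]010   (P,1)→(R,0,R)
state=R head=1 tape=000[0]10   (R,0)→(P,0,L)
state=P head=0 tape=00[0]010   (P,0)→(R,.,R)
state=R head=1 tape=00.[0]10   (R,0)→(P,0,L)
state=P head=0 tape=00[.]010   (P,.)→(Q,.,L)
state=Q head=-1 tape=0[0].010   (Q,0)→(P,1,R)
state=P head=0 tape=01[.]010   (P,.)→(Q,.,L)
state=Q head=-1 tape=0[1].010   (Q,1)→(H,1,R)
state=H head=0 tape=01[.]010
M halts after 18 transitions.

18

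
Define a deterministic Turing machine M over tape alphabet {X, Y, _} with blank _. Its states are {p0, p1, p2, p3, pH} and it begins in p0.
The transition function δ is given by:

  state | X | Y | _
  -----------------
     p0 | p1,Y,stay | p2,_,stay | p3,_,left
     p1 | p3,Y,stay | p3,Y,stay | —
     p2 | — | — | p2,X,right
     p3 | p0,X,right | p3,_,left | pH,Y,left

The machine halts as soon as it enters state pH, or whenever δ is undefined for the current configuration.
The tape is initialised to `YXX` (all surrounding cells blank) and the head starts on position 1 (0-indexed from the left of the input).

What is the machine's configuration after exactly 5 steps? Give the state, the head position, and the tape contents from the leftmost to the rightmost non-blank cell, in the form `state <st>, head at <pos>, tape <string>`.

state pH, head at -2, tape Y__X

p0 | __Y[X]X   read X → write Y, move stay, go to p1
p1 | __Y[Y]X   read Y → write Y, move stay, go to p3
p3 | __Y[Y]X   read Y → write _, move left, go to p3
p3 | __[Y]_X   read Y → write _, move left, go to p3
p3 | _[_]__X   read _ → write Y, move left, go to pH
pH | [_]Y__X
After 5 steps: state pH, head at -2, tape Y__X.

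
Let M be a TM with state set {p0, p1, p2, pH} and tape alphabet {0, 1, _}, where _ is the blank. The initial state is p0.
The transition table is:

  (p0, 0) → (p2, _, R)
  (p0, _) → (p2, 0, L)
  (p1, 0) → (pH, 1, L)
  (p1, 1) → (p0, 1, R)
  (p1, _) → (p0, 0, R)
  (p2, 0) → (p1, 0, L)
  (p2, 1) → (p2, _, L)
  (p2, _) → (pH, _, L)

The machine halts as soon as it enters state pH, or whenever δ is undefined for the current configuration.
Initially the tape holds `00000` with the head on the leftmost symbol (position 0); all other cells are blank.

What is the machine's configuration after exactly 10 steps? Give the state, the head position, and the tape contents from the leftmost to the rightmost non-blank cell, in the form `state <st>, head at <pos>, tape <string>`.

state p2, head at 4, tape 000_0

state=p0 head=0 tape=[0]0000   (p0,0)→(p2,_,R)
state=p2 head=1 tape=_[0]000   (p2,0)→(p1,0,L)
state=p1 head=0 tape=[_]0000   (p1,_)→(p0,0,R)
state=p0 head=1 tape=0[0]000   (p0,0)→(p2,_,R)
state=p2 head=2 tape=0_[0]00   (p2,0)→(p1,0,L)
state=p1 head=1 tape=0[_]000   (p1,_)→(p0,0,R)
state=p0 head=2 tape=00[0]00   (p0,0)→(p2,_,R)
state=p2 head=3 tape=00_[0]0   (p2,0)→(p1,0,L)
state=p1 head=2 tape=00[_]00   (p1,_)→(p0,0,R)
state=p0 head=3 tape=000[0]0   (p0,0)→(p2,_,R)
state=p2 head=4 tape=000_[0]
After 10 steps: state p2, head at 4, tape 000_0.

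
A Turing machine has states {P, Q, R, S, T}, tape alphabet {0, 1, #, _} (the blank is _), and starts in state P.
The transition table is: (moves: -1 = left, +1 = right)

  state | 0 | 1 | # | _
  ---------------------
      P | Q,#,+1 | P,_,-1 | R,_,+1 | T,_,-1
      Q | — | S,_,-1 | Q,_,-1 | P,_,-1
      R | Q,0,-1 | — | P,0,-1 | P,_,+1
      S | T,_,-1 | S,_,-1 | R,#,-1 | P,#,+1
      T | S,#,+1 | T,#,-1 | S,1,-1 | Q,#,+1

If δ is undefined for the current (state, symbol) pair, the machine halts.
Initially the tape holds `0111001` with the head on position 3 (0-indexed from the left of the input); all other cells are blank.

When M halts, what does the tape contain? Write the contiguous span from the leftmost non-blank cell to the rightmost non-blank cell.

P | 011[1]001   read 1 → write _, move -1, go to P
P | 01[1]_001   read 1 → write _, move -1, go to P
P | 0[1]__001   read 1 → write _, move -1, go to P
P | [0]___001   read 0 → write #, move +1, go to Q
Q | #[_]__001   read _ → write _, move -1, go to P
P | [#]___001   read # → write _, move +1, go to R
R | _[_]__001   read _ → write _, move +1, go to P
P | __[_]_001   read _ → write _, move -1, go to T
T | _[_]__001   read _ → write #, move +1, go to Q
Q | _#[_]_001   read _ → write _, move -1, go to P
P | _[#]__001   read # → write _, move +1, go to R
R | __[_]_001   read _ → write _, move +1, go to P
P | ___[_]001   read _ → write _, move -1, go to T
T | __[_]_001   read _ → write #, move +1, go to Q
Q | __#[_]001   read _ → write _, move -1, go to P
P | __[#]_001   read # → write _, move +1, go to R
R | ___[_]001   read _ → write _, move +1, go to P
P | ____[0]01   read 0 → write #, move +1, go to Q
Q | ____#[0]1
The non-blank tape span at halt is #01.

#01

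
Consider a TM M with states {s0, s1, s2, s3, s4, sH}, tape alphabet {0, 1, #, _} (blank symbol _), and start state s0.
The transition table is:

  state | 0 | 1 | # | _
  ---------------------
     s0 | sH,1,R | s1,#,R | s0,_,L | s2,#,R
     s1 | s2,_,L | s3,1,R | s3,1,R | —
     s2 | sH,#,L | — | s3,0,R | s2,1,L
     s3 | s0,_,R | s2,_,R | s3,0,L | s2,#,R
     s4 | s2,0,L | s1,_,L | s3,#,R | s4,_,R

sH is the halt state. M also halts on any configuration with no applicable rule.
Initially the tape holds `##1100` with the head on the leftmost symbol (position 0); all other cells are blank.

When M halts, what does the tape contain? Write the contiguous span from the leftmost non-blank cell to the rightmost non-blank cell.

0_0_100

state=s0 head=0 tape=_[#]#1100   (s0,#)→(s0,_,L)
state=s0 head=-1 tape=[_]_#1100   (s0,_)→(s2,#,R)
state=s2 head=0 tape=#[_]#1100   (s2,_)→(s2,1,L)
state=s2 head=-1 tape=[#]1#1100   (s2,#)→(s3,0,R)
state=s3 head=0 tape=0[1]#1100   (s3,1)→(s2,_,R)
state=s2 head=1 tape=0_[#]1100   (s2,#)→(s3,0,R)
state=s3 head=2 tape=0_0[1]100   (s3,1)→(s2,_,R)
state=s2 head=3 tape=0_0_[1]00
The non-blank tape span at halt is 0_0_100.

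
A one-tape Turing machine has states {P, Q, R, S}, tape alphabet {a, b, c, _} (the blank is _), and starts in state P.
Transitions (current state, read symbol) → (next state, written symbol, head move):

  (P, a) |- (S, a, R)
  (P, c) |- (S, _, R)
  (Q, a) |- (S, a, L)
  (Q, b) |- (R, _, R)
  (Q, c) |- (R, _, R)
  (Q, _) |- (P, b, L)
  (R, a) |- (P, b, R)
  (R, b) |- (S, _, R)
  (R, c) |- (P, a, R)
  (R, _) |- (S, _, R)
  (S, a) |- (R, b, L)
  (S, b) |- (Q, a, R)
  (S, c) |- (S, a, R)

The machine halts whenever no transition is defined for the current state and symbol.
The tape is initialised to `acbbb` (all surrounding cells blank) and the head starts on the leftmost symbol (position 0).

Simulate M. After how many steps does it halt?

P | [a]cbbb_   read a → write a, move R, go to S
S | a[c]bbb_   read c → write a, move R, go to S
S | aa[b]bb_   read b → write a, move R, go to Q
Q | aaa[b]b_   read b → write _, move R, go to R
R | aaa_[b]_   read b → write _, move R, go to S
S | aaa__[_]
M halts after 5 transitions.

5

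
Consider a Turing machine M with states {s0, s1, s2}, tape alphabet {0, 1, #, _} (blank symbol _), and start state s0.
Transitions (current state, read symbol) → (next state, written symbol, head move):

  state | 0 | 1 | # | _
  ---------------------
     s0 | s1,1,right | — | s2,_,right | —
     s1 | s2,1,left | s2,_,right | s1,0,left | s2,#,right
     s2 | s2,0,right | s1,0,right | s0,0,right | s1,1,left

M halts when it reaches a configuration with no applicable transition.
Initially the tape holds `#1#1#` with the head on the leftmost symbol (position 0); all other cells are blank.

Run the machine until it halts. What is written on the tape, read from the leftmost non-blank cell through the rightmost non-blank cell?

s0 | _[#]1#1#_____   read # → write _, move right, go to s2
s2 | __[1]#1#_____   read 1 → write 0, move right, go to s1
s1 | __0[#]1#_____   read # → write 0, move left, go to s1
s1 | __[0]01#_____   read 0 → write 1, move left, go to s2
s2 | _[_]101#_____   read _ → write 1, move left, go to s1
s1 | [_]1101#_____   read _ → write #, move right, go to s2
s2 | #[1]101#_____   read 1 → write 0, move right, go to s1
s1 | #0[1]01#_____   read 1 → write _, move right, go to s2
s2 | #0_[0]1#_____   read 0 → write 0, move right, go to s2
s2 | #0_0[1]#_____   read 1 → write 0, move right, go to s1
s1 | #0_00[#]_____   read # → write 0, move left, go to s1
s1 | #0_0[0]0_____   read 0 → write 1, move left, go to s2
s2 | #0_[0]10_____   read 0 → write 0, move right, go to s2
s2 | #0_0[1]0_____   read 1 → write 0, move right, go to s1
s1 | #0_00[0]_____   read 0 → write 1, move left, go to s2
s2 | #0_0[0]1_____   read 0 → write 0, move right, go to s2
s2 | #0_00[1]_____   read 1 → write 0, move right, go to s1
s1 | #0_000[_]____   read _ → write #, move right, go to s2
s2 | #0_000#[_]___   read _ → write 1, move left, go to s1
s1 | #0_000[#]1___   read # → write 0, move left, go to s1
s1 | #0_00[0]01___   read 0 → write 1, move left, go to s2
s2 | #0_0[0]101___   read 0 → write 0, move right, go to s2
s2 | #0_00[1]01___   read 1 → write 0, move right, go to s1
s1 | #0_000[0]1___   read 0 → write 1, move left, go to s2
s2 | #0_00[0]11___   read 0 → write 0, move right, go to s2
s2 | #0_000[1]1___   read 1 → write 0, move right, go to s1
s1 | #0_0000[1]___   read 1 → write _, move right, go to s2
s2 | #0_0000_[_]__   read _ → write 1, move left, go to s1
s1 | #0_0000[_]1__   read _ → write #, move right, go to s2
s2 | #0_0000#[1]__   read 1 → write 0, move right, go to s1
s1 | #0_0000#0[_]_   read _ → write #, move right, go to s2
s2 | #0_0000#0#[_]   read _ → write 1, move left, go to s1
s1 | #0_0000#0[#]1   read # → write 0, move left, go to s1
s1 | #0_0000#[0]01   read 0 → write 1, move left, go to s2
s2 | #0_0000[#]101   read # → write 0, move right, go to s0
s0 | #0_00000[1]01
The non-blank tape span at halt is #0_00000101.

#0_00000101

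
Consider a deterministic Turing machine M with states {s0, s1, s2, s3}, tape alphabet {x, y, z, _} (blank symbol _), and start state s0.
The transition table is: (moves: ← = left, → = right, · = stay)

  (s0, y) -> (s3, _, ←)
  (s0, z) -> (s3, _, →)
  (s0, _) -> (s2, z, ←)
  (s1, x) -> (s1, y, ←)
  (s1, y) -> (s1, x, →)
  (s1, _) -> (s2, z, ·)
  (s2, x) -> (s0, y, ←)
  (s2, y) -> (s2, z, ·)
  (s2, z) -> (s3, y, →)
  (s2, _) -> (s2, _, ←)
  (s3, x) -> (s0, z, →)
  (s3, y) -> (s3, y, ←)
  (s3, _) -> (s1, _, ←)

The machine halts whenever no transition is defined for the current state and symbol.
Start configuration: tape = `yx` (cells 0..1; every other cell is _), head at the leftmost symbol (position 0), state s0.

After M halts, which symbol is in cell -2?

s0 | __[y]x_   read y → write _, move ←, go to s3
s3 | _[_]_x_   read _ → write _, move ←, go to s1
s1 | [_]__x_   read _ → write z, move ·, go to s2
s2 | [z]__x_   read z → write y, move →, go to s3
s3 | y[_]_x_   read _ → write _, move ←, go to s1
s1 | [y]__x_   read y → write x, move →, go to s1
s1 | x[_]_x_   read _ → write z, move ·, go to s2
s2 | x[z]_x_   read z → write y, move →, go to s3
s3 | xy[_]x_   read _ → write _, move ←, go to s1
s1 | x[y]_x_   read y → write x, move →, go to s1
s1 | xx[_]x_   read _ → write z, move ·, go to s2
s2 | xx[z]x_   read z → write y, move →, go to s3
s3 | xxy[x]_   read x → write z, move →, go to s0
s0 | xxyz[_]   read _ → write z, move ←, go to s2
s2 | xxy[z]z   read z → write y, move →, go to s3
s3 | xxyy[z]
Cell -2 holds x when M halts.

x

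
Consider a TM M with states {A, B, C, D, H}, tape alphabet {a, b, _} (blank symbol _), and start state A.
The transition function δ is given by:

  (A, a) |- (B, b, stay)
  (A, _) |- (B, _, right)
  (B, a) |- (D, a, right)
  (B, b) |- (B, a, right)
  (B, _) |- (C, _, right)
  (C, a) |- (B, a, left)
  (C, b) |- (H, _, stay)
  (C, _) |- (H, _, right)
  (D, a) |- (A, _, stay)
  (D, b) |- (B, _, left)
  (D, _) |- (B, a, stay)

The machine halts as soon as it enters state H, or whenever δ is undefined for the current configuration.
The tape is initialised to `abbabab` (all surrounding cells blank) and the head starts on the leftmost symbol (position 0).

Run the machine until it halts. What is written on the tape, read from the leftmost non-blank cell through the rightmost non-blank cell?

state=A head=0 tape=[a]bbabab___   (A,a)→(B,b,stay)
state=B head=0 tape=[b]bbabab___   (B,b)→(B,a,right)
state=B head=1 tape=a[b]babab___   (B,b)→(B,a,right)
state=B head=2 tape=aa[b]abab___   (B,b)→(B,a,right)
state=B head=3 tape=aaa[a]bab___   (B,a)→(D,a,right)
state=D head=4 tape=aaaa[b]ab___   (D,b)→(B,_,left)
state=B head=3 tape=aaa[a]_ab___   (B,a)→(D,a,right)
state=D head=4 tape=aaaa[_]ab___   (D,_)→(B,a,stay)
state=B head=4 tape=aaaa[a]ab___   (B,a)→(D,a,right)
state=D head=5 tape=aaaaa[a]b___   (D,a)→(A,_,stay)
state=A head=5 tape=aaaaa[_]b___   (A,_)→(B,_,right)
state=B head=6 tape=aaaaa_[b]___   (B,b)→(B,a,right)
state=B head=7 tape=aaaaa_a[_]__   (B,_)→(C,_,right)
state=C head=8 tape=aaaaa_a_[_]_   (C,_)→(H,_,right)
state=H head=9 tape=aaaaa_a__[_]
The non-blank tape span at halt is aaaaa_a.

aaaaa_a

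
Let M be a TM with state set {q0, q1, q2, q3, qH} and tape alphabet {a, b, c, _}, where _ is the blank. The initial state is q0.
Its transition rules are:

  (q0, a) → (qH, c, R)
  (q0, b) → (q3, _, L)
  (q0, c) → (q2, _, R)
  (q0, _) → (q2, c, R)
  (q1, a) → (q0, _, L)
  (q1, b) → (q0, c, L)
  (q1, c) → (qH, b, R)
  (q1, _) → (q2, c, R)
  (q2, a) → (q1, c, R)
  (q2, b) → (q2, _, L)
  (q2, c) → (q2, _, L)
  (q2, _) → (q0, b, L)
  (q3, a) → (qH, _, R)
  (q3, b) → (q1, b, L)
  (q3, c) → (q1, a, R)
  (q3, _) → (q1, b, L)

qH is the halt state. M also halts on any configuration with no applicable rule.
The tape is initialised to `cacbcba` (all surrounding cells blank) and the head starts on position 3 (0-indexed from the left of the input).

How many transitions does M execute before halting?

15

state=q0 head=3 tape=cac[b]cba   (q0,b)→(q3,_,L)
state=q3 head=2 tape=ca[c]_cba   (q3,c)→(q1,a,R)
state=q1 head=3 tape=caa[_]cba   (q1,_)→(q2,c,R)
state=q2 head=4 tape=caac[c]ba   (q2,c)→(q2,_,L)
state=q2 head=3 tape=caa[c]_ba   (q2,c)→(q2,_,L)
state=q2 head=2 tape=ca[a]__ba   (q2,a)→(q1,c,R)
state=q1 head=3 tape=cac[_]_ba   (q1,_)→(q2,c,R)
state=q2 head=4 tape=cacc[_]ba   (q2,_)→(q0,b,L)
state=q0 head=3 tape=cac[c]bba   (q0,c)→(q2,_,R)
state=q2 head=4 tape=cac_[b]ba   (q2,b)→(q2,_,L)
state=q2 head=3 tape=cac[_]_ba   (q2,_)→(q0,b,L)
state=q0 head=2 tape=ca[c]b_ba   (q0,c)→(q2,_,R)
state=q2 head=3 tape=ca_[b]_ba   (q2,b)→(q2,_,L)
state=q2 head=2 tape=ca[_]__ba   (q2,_)→(q0,b,L)
state=q0 head=1 tape=c[a]b__ba   (q0,a)→(qH,c,R)
state=qH head=2 tape=cc[b]__ba
M halts after 15 transitions.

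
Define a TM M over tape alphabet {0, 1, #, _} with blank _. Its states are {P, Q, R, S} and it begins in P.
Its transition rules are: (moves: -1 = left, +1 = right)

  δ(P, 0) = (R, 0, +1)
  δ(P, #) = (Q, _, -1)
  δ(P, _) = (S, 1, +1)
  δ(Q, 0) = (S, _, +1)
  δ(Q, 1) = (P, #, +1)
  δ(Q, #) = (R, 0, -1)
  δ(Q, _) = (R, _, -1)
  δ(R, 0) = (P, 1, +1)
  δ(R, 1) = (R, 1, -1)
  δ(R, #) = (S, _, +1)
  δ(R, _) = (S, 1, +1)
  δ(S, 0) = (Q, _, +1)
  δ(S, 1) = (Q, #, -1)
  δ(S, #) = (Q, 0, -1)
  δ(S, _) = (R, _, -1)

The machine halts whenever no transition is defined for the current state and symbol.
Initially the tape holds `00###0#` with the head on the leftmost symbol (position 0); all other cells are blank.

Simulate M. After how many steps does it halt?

36

P | [0]0###0#_   read 0 → write 0, move +1, go to R
R | 0[0]###0#_   read 0 → write 1, move +1, go to P
P | 01[#]##0#_   read # → write _, move -1, go to Q
Q | 0[1]_##0#_   read 1 → write #, move +1, go to P
P | 0#[_]##0#_   read _ → write 1, move +1, go to S
S | 0#1[#]#0#_   read # → write 0, move -1, go to Q
Q | 0#[1]0#0#_   read 1 → write #, move +1, go to P
P | 0##[0]#0#_   read 0 → write 0, move +1, go to R
R | 0##0[#]0#_   read # → write _, move +1, go to S
S | 0##0_[0]#_   read 0 → write _, move +1, go to Q
Q | 0##0__[#]_   read # → write 0, move -1, go to R
R | 0##0_[_]0_   read _ → write 1, move +1, go to S
S | 0##0_1[0]_   read 0 → write _, move +1, go to Q
Q | 0##0_1_[_]   read _ → write _, move -1, go to R
R | 0##0_1[_]_   read _ → write 1, move +1, go to S
S | 0##0_11[_]   read _ → write _, move -1, go to R
R | 0##0_1[1]_   read 1 → write 1, move -1, go to R
R | 0##0_[1]1_   read 1 → write 1, move -1, go to R
R | 0##0[_]11_   read _ → write 1, move +1, go to S
S | 0##01[1]1_   read 1 → write #, move -1, go to Q
Q | 0##0[1]#1_   read 1 → write #, move +1, go to P
P | 0##0#[#]1_   read # → write _, move -1, go to Q
Q | 0##0[#]_1_   read # → write 0, move -1, go to R
R | 0##[0]0_1_   read 0 → write 1, move +1, go to P
P | 0##1[0]_1_   read 0 → write 0, move +1, go to R
R | 0##10[_]1_   read _ → write 1, move +1, go to S
S | 0##101[1]_   read 1 → write #, move -1, go to Q
Q | 0##10[1]#_   read 1 → write #, move +1, go to P
P | 0##10#[#]_   read # → write _, move -1, go to Q
Q | 0##10[#]__   read # → write 0, move -1, go to R
R | 0##1[0]0__   read 0 → write 1, move +1, go to P
P | 0##11[0]__   read 0 → write 0, move +1, go to R
R | 0##110[_]_   read _ → write 1, move +1, go to S
S | 0##1101[_]   read _ → write _, move -1, go to R
R | 0##110[1]_   read 1 → write 1, move -1, go to R
R | 0##11[0]1_   read 0 → write 1, move +1, go to P
P | 0##111[1]_
M halts after 36 transitions.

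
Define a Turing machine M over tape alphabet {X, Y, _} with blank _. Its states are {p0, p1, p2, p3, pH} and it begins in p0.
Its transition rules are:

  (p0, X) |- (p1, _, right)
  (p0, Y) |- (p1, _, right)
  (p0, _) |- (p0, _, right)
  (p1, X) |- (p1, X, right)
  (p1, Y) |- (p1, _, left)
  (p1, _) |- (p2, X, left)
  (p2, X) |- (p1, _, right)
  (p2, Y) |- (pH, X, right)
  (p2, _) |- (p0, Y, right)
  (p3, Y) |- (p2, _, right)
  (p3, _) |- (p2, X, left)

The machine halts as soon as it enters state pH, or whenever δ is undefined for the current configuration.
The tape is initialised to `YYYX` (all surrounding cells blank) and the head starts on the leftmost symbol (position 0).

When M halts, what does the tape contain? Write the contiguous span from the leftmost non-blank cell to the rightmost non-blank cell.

YXX_X

p0 | _[Y]YYX   read Y → write _, move right, go to p1
p1 | __[Y]YX   read Y → write _, move left, go to p1
p1 | _[_]_YX   read _ → write X, move left, go to p2
p2 | [_]X_YX   read _ → write Y, move right, go to p0
p0 | Y[X]_YX   read X → write _, move right, go to p1
p1 | Y_[_]YX   read _ → write X, move left, go to p2
p2 | Y[_]XYX   read _ → write Y, move right, go to p0
p0 | YY[X]YX   read X → write _, move right, go to p1
p1 | YY_[Y]X   read Y → write _, move left, go to p1
p1 | YY[_]_X   read _ → write X, move left, go to p2
p2 | Y[Y]X_X   read Y → write X, move right, go to pH
pH | YX[X]_X
The non-blank tape span at halt is YXX_X.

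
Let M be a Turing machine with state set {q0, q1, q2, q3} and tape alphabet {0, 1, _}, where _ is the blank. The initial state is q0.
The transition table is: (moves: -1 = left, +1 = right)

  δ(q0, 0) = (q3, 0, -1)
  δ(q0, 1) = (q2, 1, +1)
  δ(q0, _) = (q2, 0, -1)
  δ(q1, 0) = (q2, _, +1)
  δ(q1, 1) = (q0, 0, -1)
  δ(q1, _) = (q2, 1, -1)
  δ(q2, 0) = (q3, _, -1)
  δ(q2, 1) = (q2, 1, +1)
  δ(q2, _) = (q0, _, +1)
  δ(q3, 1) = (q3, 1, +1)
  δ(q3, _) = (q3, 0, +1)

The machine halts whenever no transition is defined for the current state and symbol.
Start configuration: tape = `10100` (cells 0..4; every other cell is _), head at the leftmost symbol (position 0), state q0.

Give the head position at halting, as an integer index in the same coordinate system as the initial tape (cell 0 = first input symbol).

3

state=q0 head=0 tape=[1]0100   (q0,1)→(q2,1,+1)
state=q2 head=1 tape=1[0]100   (q2,0)→(q3,_,-1)
state=q3 head=0 tape=[1]_100   (q3,1)→(q3,1,+1)
state=q3 head=1 tape=1[_]100   (q3,_)→(q3,0,+1)
state=q3 head=2 tape=10[1]00   (q3,1)→(q3,1,+1)
state=q3 head=3 tape=101[0]0
At halt the head is at cell 3.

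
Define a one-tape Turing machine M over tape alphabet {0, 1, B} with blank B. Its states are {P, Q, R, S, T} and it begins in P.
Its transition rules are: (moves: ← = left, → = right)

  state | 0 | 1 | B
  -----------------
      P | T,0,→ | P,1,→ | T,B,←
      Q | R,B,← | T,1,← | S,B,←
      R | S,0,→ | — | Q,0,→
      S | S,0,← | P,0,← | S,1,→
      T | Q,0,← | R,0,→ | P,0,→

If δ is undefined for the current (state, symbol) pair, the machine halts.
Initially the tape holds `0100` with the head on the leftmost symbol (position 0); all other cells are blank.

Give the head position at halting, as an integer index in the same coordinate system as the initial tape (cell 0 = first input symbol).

-5

state=P head=0 tape=BBBBB[0]100   (P,0)→(T,0,→)
state=T head=1 tape=BBBBB0[1]00   (T,1)→(R,0,→)
state=R head=2 tape=BBBBB00[0]0   (R,0)→(S,0,→)
state=S head=3 tape=BBBBB000[0]   (S,0)→(S,0,←)
state=S head=2 tape=BBBBB00[0]0   (S,0)→(S,0,←)
state=S head=1 tape=BBBBB0[0]00   (S,0)→(S,0,←)
state=S head=0 tape=BBBBB[0]000   (S,0)→(S,0,←)
state=S head=-1 tape=BBBB[B]0000   (S,B)→(S,1,→)
state=S head=0 tape=BBBB1[0]000   (S,0)→(S,0,←)
state=S head=-1 tape=BBBB[1]0000   (S,1)→(P,0,←)
state=P head=-2 tape=BBB[B]00000   (P,B)→(T,B,←)
state=T head=-3 tape=BB[B]B00000   (T,B)→(P,0,→)
state=P head=-2 tape=BB0[B]00000   (P,B)→(T,B,←)
state=T head=-3 tape=BB[0]B00000   (T,0)→(Q,0,←)
state=Q head=-4 tape=B[B]0B00000   (Q,B)→(S,B,←)
state=S head=-5 tape=[B]B0B00000   (S,B)→(S,1,→)
state=S head=-4 tape=1[B]0B00000   (S,B)→(S,1,→)
state=S head=-3 tape=11[0]B00000   (S,0)→(S,0,←)
state=S head=-4 tape=1[1]0B00000   (S,1)→(P,0,←)
state=P head=-5 tape=[1]00B00000   (P,1)→(P,1,→)
state=P head=-4 tape=1[0]0B00000   (P,0)→(T,0,→)
state=T head=-3 tape=10[0]B00000   (T,0)→(Q,0,←)
state=Q head=-4 tape=1[0]0B00000   (Q,0)→(R,B,←)
state=R head=-5 tape=[1]B0B00000
At halt the head is at cell -5.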